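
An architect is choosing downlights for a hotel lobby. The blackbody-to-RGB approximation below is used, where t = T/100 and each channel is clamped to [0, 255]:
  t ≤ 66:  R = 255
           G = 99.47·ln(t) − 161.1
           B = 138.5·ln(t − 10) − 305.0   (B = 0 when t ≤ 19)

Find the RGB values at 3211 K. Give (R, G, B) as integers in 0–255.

(255, 184, 124)

t = 3211/100 = 32.11; the t ≤ 66 branch applies.
R = 255 by definition for t ≤ 66.
G = 99.47·ln 32.11 − 161.1 = 99.47·3.4692 − 161.1 = 183.978.
B = 138.5·ln(32.11 − 10) − 305.0 = 138.5·ln 22.11 − 305.0 = 138.5·3.0960 − 305.0 = 123.800.
Rounded: (255, 184, 124).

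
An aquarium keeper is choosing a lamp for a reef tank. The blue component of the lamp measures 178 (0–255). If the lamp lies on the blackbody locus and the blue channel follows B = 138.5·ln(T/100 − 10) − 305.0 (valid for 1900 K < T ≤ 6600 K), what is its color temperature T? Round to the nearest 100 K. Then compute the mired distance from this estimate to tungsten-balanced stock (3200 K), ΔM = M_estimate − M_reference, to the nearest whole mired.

-80 mireds

ln(t − 10) = (178 + 305.0) / 138.5 = 3.4874.
t − 10 = e^3.4874 = 32.700, so t = 42.700.
T = 100·t = 4270 K → 4300 K to the nearest 100 K.
M_estimate = 10⁶/4300 = 232.56; M_reference = 10⁶/3200 = 312.50.
ΔM = 232.56 − 312.50 = -79.94 → -80 mireds.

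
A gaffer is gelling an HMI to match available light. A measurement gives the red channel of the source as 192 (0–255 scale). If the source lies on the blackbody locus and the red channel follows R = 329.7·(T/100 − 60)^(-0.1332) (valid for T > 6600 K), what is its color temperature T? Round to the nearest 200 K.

(t − 60)^(-0.1332) = 192/329.7 = 0.58235.
t − 60 = 0.58235^(1/-0.1332) = 0.58235^(-7.508) = 57.929, so t = 117.929.
T = 100·t = 11793 K → 11800 K to the nearest 200 K.

11800 K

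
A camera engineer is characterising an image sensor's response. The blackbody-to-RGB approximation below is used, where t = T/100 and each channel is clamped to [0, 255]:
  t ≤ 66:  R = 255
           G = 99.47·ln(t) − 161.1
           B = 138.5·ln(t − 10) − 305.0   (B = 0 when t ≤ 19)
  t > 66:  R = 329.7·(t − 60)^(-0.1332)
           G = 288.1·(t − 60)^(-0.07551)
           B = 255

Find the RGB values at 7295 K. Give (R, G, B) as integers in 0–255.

(234, 237, 255)

t = 7295/100 = 72.95; the t > 66 branch applies.
R = 329.7·(72.95 − 60)^(-0.1332) = 329.7·12.95^(-0.1332) = 329.7·0.71096 = 234.404.
G = 288.1·(72.95 − 60)^(-0.07551) = 288.1·12.95^(-0.07551) = 288.1·0.82416 = 237.441.
B = 255 by definition for t > 66.
Rounded: (234, 237, 255).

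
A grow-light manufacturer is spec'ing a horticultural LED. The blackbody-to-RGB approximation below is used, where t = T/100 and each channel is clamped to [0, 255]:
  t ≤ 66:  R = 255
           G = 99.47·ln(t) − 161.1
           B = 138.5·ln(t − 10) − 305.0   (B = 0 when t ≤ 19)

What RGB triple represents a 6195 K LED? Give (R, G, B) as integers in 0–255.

(255, 249, 242)

t = 6195/100 = 61.95; the t ≤ 66 branch applies.
R = 255 by definition for t ≤ 66.
G = 99.47·ln 61.95 − 161.1 = 99.47·4.1263 − 161.1 = 249.346.
B = 138.5·ln(61.95 − 10) − 305.0 = 138.5·ln 51.95 − 305.0 = 138.5·3.9503 − 305.0 = 242.114.
Rounded: (255, 249, 242).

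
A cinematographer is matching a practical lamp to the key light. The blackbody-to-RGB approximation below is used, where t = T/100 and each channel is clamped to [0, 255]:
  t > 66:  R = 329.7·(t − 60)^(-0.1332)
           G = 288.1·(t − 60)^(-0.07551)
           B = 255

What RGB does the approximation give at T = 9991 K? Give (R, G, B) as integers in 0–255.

(202, 218, 255)

t = 9991/100 = 99.91; the t > 66 branch applies.
R = 329.7·(99.91 − 60)^(-0.1332) = 329.7·39.91^(-0.1332) = 329.7·0.61198 = 201.769.
G = 288.1·(99.91 − 60)^(-0.07551) = 288.1·39.91^(-0.07551) = 288.1·0.75701 = 218.095.
B = 255 by definition for t > 66.
Rounded: (202, 218, 255).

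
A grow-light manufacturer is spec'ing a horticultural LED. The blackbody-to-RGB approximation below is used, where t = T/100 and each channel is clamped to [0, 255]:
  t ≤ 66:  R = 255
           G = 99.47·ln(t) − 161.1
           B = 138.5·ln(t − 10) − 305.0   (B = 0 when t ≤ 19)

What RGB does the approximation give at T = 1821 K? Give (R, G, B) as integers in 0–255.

t = 1821/100 = 18.21; the t ≤ 66 branch applies.
R = 255 by definition for t ≤ 66.
G = 99.47·ln 18.21 − 161.1 = 99.47·2.9020 − 161.1 = 127.559.
t = 18.21 ≤ 19, so B = 0.
Rounded: (255, 128, 0).

(255, 128, 0)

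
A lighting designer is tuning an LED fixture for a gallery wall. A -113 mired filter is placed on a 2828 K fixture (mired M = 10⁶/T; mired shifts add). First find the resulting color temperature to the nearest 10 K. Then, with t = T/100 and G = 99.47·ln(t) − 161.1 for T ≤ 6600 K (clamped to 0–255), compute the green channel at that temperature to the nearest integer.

M_in = 10⁶/2828 = 353.61; M_out = 353.61 + (-113) = 240.61.
T_out = 10⁶/240.61 = 4156.2 K → 4160 K; t = 41.6.
G = 99.47·ln 41.6 − 161.1 = 99.47·3.7281 − 161.1 = 209.734.
Rounded: 210.

210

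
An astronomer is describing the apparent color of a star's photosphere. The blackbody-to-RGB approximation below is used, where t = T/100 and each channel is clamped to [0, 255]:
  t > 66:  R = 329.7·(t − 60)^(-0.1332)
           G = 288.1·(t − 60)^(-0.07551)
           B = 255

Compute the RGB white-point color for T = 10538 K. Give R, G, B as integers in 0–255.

t = 10538/100 = 105.38; the t > 66 branch applies.
R = 329.7·(105.38 − 60)^(-0.1332) = 329.7·45.38^(-0.1332) = 329.7·0.60160 = 198.347.
G = 288.1·(105.38 − 60)^(-0.07551) = 288.1·45.38^(-0.07551) = 288.1·0.74970 = 215.990.
B = 255 by definition for t > 66.
Rounded: (198, 216, 255).

R=198, G=216, B=255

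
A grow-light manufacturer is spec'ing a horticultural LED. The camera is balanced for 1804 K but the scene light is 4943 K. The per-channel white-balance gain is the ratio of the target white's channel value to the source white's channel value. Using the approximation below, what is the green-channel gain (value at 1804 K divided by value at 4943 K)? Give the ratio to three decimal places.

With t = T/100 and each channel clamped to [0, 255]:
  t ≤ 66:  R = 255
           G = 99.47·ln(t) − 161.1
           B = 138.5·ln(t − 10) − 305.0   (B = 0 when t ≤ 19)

At 4943 K (t = 49.43):
  G = 99.47·ln 49.43 − 161.1 = 99.47·3.9006 − 161.1 = 226.888.
At 1804 K (t = 18.04):
  G = 99.47·ln 18.04 − 161.1 = 99.47·2.8926 − 161.1 = 126.626.
Gain = 126.626 / 226.888 = 0.5581 → 0.558.

0.558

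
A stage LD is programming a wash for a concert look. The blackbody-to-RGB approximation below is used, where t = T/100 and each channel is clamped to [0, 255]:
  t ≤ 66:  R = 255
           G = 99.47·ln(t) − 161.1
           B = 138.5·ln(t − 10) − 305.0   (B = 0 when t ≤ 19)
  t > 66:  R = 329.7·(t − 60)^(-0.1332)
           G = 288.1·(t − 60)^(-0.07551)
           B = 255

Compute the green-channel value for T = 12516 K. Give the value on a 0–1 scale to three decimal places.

t = 12516/100 = 125.16; the t > 66 branch applies.
G = 288.1·(125.16 − 60)^(-0.07551) = 288.1·65.16^(-0.07551) = 288.1·0.72950 = 210.169.
On a 0–1 scale: 210.169/255 = 0.8242 → 0.824.

0.824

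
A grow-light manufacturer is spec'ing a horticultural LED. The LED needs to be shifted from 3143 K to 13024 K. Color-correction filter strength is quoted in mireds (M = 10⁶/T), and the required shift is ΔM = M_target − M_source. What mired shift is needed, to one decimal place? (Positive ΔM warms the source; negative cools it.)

M_source = 10⁶/3143 = 318.167; M_target = 10⁶/13024 = 76.781.
ΔM = 76.781 − 318.167 = -241.386 → -241.4 mireds, a cooling shift.

-241.4 mireds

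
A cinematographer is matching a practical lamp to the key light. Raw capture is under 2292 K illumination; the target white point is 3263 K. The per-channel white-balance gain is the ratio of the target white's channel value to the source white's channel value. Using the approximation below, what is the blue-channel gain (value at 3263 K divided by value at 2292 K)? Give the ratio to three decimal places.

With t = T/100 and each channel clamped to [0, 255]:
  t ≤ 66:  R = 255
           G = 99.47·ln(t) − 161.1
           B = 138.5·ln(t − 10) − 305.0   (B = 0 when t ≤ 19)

At 2292 K (t = 22.92):
  B = 138.5·ln(22.92 − 10) − 305.0 = 138.5·ln 12.92 − 305.0 = 138.5·2.5588 − 305.0 = 49.391.
At 3263 K (t = 32.63):
  B = 138.5·ln(32.63 − 10) − 305.0 = 138.5·ln 22.63 − 305.0 = 138.5·3.1193 − 305.0 = 127.020.
Gain = 127.020 / 49.391 = 2.5717 → 2.572.

2.572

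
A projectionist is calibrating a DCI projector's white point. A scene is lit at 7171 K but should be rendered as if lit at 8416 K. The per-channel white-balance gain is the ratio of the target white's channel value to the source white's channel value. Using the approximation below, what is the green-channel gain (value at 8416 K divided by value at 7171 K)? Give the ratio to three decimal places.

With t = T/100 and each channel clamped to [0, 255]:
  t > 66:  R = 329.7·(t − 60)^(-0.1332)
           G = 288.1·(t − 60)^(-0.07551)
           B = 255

0.947

At 7171 K (t = 71.71):
  G = 288.1·(71.71 − 60)^(-0.07551) = 288.1·11.71^(-0.07551) = 288.1·0.83045 = 239.253.
At 8416 K (t = 84.16):
  G = 288.1·(84.16 − 60)^(-0.07551) = 288.1·24.16^(-0.07551) = 288.1·0.78625 = 226.520.
Gain = 226.520 / 239.253 = 0.9468 → 0.947.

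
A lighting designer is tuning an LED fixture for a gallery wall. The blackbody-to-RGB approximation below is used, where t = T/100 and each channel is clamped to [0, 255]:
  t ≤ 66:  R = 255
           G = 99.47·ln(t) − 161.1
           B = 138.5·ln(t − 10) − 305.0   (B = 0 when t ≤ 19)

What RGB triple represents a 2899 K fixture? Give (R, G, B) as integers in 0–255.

t = 2899/100 = 28.99; the t ≤ 66 branch applies.
R = 255 by definition for t ≤ 66.
G = 99.47·ln 28.99 − 161.1 = 99.47·3.3670 − 161.1 = 173.811.
B = 138.5·ln(28.99 − 10) − 305.0 = 138.5·ln 18.99 − 305.0 = 138.5·2.9439 − 305.0 = 102.732.
Rounded: (255, 174, 103).

(255, 174, 103)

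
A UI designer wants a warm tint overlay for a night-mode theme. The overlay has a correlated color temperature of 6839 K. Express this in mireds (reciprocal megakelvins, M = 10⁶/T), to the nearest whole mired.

M = 10⁶ / 6839 = 146.220 → 146 mireds.

146 mireds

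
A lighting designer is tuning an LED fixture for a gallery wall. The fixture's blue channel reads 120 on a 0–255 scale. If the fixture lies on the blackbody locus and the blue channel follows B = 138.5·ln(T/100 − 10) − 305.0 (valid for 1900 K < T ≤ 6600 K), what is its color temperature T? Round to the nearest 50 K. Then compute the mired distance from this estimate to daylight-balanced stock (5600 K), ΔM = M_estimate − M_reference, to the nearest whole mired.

ln(t − 10) = (120 + 305.0) / 138.5 = 3.0686.
t − 10 = e^3.0686 = 21.512, so t = 31.512.
T = 100·t = 3151 K → 3150 K to the nearest 50 K.
M_estimate = 10⁶/3150 = 317.46; M_reference = 10⁶/5600 = 178.57.
ΔM = 317.46 − 178.57 = 138.89 → +139 mireds.

+139 mireds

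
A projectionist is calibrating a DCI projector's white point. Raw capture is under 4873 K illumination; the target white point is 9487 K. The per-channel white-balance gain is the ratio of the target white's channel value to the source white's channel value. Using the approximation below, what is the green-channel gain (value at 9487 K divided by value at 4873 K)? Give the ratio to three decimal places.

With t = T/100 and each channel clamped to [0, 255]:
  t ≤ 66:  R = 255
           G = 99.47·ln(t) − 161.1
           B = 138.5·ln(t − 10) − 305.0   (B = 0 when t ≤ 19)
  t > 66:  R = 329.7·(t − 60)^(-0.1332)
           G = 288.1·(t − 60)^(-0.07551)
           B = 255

0.977

At 4873 K (t = 48.73):
  G = 99.47·ln 48.73 − 161.1 = 99.47·3.8863 − 161.1 = 225.470.
At 9487 K (t = 94.87):
  G = 288.1·(94.87 − 60)^(-0.07551) = 288.1·34.87^(-0.07551) = 288.1·0.76477 = 220.330.
Gain = 220.330 / 225.470 = 0.9772 → 0.977.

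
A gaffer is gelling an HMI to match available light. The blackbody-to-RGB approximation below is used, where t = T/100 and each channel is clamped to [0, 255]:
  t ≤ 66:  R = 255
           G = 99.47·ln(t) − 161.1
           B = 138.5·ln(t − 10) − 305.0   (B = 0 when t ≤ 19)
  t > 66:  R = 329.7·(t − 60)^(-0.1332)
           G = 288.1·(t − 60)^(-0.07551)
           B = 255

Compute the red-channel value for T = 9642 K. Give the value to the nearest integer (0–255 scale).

t = 9642/100 = 96.42; the t > 66 branch applies.
R = 329.7·(96.42 − 60)^(-0.1332) = 329.7·36.42^(-0.1332) = 329.7·0.61948 = 204.244.
Rounded: 204.

204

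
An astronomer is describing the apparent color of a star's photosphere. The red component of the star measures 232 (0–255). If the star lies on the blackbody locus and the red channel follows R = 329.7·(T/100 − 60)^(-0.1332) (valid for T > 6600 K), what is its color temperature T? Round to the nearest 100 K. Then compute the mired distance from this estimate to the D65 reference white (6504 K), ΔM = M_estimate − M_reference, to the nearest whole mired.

(t − 60)^(-0.1332) = 232/329.7 = 0.70367.
t − 60 = 0.70367^(1/-0.1332) = 0.70367^(-7.508) = 13.992, so t = 73.992.
T = 100·t = 7399 K → 7400 K to the nearest 100 K.
M_estimate = 10⁶/7400 = 135.14; M_reference = 10⁶/6504 = 153.75.
ΔM = 135.14 − 153.75 = -18.62 → -19 mireds.

-19 mireds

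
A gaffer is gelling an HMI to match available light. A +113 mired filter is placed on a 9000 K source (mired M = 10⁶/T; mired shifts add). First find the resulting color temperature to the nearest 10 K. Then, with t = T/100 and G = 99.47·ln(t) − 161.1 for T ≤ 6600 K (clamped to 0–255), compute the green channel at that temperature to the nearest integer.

217

M_in = 10⁶/9000 = 111.11; M_out = 111.11 + (+113) = 224.11.
T_out = 10⁶/224.11 = 4462.1 K → 4460 K; t = 44.6.
G = 99.47·ln 44.6 − 161.1 = 99.47·3.7977 − 161.1 = 216.661.
Rounded: 217.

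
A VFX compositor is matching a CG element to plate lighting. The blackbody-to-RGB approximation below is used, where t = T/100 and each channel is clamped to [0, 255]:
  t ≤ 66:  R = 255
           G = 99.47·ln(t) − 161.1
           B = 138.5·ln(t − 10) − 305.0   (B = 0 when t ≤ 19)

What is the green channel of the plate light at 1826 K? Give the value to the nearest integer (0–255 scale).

t = 1826/100 = 18.26; the t ≤ 66 branch applies.
G = 99.47·ln 18.26 − 161.1 = 99.47·2.9047 − 161.1 = 127.832.
Rounded: 128.

128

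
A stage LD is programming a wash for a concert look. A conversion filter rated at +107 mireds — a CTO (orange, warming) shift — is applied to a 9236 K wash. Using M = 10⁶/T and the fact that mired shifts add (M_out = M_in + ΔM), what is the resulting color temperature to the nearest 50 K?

4650 K

M_in = 10⁶/9236 = 108.27 mireds.
M_out = 108.27 + (+107) = 215.27 mireds.
T_out = 10⁶/215.27 = 4645.3 K → 4650 K.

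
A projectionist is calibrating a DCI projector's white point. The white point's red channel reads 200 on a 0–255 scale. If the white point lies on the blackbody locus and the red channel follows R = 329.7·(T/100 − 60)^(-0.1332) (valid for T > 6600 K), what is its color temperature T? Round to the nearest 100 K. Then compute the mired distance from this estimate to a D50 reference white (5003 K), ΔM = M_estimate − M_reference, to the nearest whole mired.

-103 mireds

(t − 60)^(-0.1332) = 200/329.7 = 0.60661.
t − 60 = 0.60661^(1/-0.1332) = 0.60661^(-7.508) = 42.638, so t = 102.638.
T = 100·t = 10264 K → 10300 K to the nearest 100 K.
M_estimate = 10⁶/10300 = 97.09; M_reference = 10⁶/5003 = 199.88.
ΔM = 97.09 − 199.88 = -102.79 → -103 mireds.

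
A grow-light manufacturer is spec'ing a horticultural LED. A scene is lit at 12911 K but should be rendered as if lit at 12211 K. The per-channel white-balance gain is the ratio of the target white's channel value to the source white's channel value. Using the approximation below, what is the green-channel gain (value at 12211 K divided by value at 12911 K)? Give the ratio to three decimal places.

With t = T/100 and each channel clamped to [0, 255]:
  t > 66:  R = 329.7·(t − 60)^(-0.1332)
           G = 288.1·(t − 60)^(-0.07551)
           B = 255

1.008

At 12911 K (t = 129.11):
  G = 288.1·(129.11 − 60)^(-0.07551) = 288.1·69.11^(-0.07551) = 288.1·0.72627 = 209.238.
At 12211 K (t = 122.11):
  G = 288.1·(122.11 − 60)^(-0.07551) = 288.1·62.11^(-0.07551) = 288.1·0.73215 = 210.932.
Gain = 210.932 / 209.238 = 1.0081 → 1.008.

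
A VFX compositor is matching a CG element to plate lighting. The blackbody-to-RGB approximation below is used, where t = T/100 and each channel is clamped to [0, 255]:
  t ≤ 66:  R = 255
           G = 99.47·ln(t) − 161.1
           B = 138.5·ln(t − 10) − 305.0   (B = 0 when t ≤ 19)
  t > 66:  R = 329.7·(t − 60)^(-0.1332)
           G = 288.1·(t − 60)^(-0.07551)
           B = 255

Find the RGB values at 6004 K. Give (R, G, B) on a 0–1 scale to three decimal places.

(1.000, 0.966, 0.929)

t = 6004/100 = 60.04; the t ≤ 66 branch applies.
R = 255 by definition for t ≤ 66.
G = 99.47·ln 60.04 − 161.1 = 99.47·4.0950 − 161.1 = 246.231.
B = 138.5·ln(60.04 − 10) − 305.0 = 138.5·ln 50.04 − 305.0 = 138.5·3.9128 − 305.0 = 236.926.
Dividing each by 255: (1.0000, 0.9656, 0.9291) → (1.000, 0.966, 0.929).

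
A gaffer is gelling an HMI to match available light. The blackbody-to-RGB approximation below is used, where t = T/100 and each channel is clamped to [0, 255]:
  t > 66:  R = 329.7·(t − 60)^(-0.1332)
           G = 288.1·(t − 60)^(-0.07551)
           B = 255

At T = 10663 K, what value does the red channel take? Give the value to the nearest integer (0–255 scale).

198

t = 10663/100 = 106.63; the t > 66 branch applies.
R = 329.7·(106.63 − 60)^(-0.1332) = 329.7·46.63^(-0.1332) = 329.7·0.59942 = 197.630.
Rounded: 198.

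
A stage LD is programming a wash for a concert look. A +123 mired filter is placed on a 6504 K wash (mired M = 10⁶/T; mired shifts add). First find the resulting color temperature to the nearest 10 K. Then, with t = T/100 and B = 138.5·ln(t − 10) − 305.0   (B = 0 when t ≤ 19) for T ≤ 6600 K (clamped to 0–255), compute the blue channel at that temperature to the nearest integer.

147

M_in = 10⁶/6504 = 153.75; M_out = 153.75 + (+123) = 276.75.
T_out = 10⁶/276.75 = 3613.3 K → 3610 K; t = 36.1.
B = 138.5·ln(36.1 − 10) − 305.0 = 138.5·ln 26.1 − 305.0 = 138.5·3.2619 − 305.0 = 146.778.
Rounded: 147.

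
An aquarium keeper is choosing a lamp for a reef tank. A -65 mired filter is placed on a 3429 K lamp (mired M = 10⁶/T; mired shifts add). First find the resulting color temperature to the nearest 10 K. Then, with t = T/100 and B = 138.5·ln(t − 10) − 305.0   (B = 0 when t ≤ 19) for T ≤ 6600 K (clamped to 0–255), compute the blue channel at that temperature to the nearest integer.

M_in = 10⁶/3429 = 291.63; M_out = 291.63 + (-65) = 226.63.
T_out = 10⁶/226.63 = 4412.5 K → 4410 K; t = 44.1.
B = 138.5·ln(44.1 − 10) − 305.0 = 138.5·ln 34.1 − 305.0 = 138.5·3.5293 − 305.0 = 183.808.
Rounded: 184.

184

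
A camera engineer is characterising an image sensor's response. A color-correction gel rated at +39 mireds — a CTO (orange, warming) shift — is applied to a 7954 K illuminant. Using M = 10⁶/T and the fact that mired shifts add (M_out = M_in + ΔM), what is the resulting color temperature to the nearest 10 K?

M_in = 10⁶/7954 = 125.72 mireds.
M_out = 125.72 + (+39) = 164.72 mireds.
T_out = 10⁶/164.72 = 6070.8 K → 6070 K.

6070 K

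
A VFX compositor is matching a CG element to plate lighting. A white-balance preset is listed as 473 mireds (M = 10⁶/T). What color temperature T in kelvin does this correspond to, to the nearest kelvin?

2114 K

T = 10⁶ / 473 = 2114.16 K → 2114 K.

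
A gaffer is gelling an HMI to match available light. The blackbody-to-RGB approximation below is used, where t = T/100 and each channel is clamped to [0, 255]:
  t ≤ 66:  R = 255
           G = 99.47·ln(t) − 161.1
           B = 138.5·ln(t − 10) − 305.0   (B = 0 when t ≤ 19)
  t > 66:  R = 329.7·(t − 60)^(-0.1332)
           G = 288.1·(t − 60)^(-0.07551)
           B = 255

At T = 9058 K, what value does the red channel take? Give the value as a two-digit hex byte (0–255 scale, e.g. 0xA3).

t = 9058/100 = 90.58; the t > 66 branch applies.
R = 329.7·(90.58 − 60)^(-0.1332) = 329.7·30.58^(-0.1332) = 329.7·0.63407 = 209.054.
Rounded: 209; in hex, 0xD1.

0xD1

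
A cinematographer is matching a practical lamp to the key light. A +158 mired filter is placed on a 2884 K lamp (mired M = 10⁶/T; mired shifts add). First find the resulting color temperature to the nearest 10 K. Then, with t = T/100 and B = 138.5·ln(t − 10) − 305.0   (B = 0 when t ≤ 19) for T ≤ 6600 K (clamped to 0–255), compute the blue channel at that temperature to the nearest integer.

M_in = 10⁶/2884 = 346.74; M_out = 346.74 + (+158) = 504.74.
T_out = 10⁶/504.74 = 1981.2 K → 1980 K; t = 19.8.
B = 138.5·ln(19.8 − 10) − 305.0 = 138.5·ln 9.8 − 305.0 = 138.5·2.2824 − 305.0 = 11.110.
Rounded: 11.

11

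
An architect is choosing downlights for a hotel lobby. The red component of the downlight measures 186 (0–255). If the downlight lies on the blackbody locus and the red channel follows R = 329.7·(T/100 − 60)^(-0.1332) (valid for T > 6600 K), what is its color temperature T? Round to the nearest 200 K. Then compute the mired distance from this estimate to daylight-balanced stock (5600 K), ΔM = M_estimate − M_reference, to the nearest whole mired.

-104 mireds

(t − 60)^(-0.1332) = 186/329.7 = 0.56415.
t − 60 = 0.56415^(1/-0.1332) = 0.56415^(-7.508) = 73.521, so t = 133.521.
T = 100·t = 13352 K → 13400 K to the nearest 200 K.
M_estimate = 10⁶/13400 = 74.63; M_reference = 10⁶/5600 = 178.57.
ΔM = 74.63 − 178.57 = -103.94 → -104 mireds.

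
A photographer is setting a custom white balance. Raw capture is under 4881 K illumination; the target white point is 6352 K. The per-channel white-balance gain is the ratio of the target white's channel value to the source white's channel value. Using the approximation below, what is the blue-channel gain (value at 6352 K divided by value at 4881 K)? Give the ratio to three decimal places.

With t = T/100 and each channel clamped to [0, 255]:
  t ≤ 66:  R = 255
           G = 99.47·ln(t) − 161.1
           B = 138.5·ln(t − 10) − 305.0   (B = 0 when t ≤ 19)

1.221

At 4881 K (t = 48.81):
  B = 138.5·ln(48.81 − 10) − 305.0 = 138.5·ln 38.81 − 305.0 = 138.5·3.6587 − 305.0 = 201.727.
At 6352 K (t = 63.52):
  B = 138.5·ln(63.52 − 10) − 305.0 = 138.5·ln 53.52 − 305.0 = 138.5·3.9801 − 305.0 = 246.238.
Gain = 246.238 / 201.727 = 1.2206 → 1.221.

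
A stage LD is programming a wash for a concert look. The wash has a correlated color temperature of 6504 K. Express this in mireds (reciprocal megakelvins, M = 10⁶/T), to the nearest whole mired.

M = 10⁶ / 6504 = 153.752 → 154 mireds.

154 mireds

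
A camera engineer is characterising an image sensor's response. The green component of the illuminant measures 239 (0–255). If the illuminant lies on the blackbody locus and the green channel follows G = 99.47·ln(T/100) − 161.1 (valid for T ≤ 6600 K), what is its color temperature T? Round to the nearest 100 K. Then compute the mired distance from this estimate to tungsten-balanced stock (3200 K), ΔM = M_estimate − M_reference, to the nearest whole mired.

-134 mireds

ln t = (239 + 161.1) / 99.47 = 4.0223.
t = e^4.0223 = 55.830.
T = 100·t = 5583 K → 5600 K to the nearest 100 K.
M_estimate = 10⁶/5600 = 178.57; M_reference = 10⁶/3200 = 312.50.
ΔM = 178.57 − 312.50 = -133.93 → -134 mireds.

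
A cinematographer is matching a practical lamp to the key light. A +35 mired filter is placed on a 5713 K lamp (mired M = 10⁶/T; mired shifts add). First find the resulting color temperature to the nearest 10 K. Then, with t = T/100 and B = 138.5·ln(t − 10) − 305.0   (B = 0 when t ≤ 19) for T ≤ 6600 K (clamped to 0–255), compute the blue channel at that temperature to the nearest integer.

M_in = 10⁶/5713 = 175.04; M_out = 175.04 + (+35) = 210.04.
T_out = 10⁶/210.04 = 4761.0 K → 4760 K; t = 47.6.
B = 138.5·ln(47.6 − 10) − 305.0 = 138.5·ln 37.6 − 305.0 = 138.5·3.6270 − 305.0 = 197.340.
Rounded: 197.

197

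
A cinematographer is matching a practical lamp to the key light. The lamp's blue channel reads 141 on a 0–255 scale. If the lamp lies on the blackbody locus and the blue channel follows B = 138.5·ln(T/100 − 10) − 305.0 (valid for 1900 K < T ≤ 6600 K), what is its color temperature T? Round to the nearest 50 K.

3500 K

ln(t − 10) = (141 + 305.0) / 138.5 = 3.2202.
t − 10 = e^3.2202 = 25.034, so t = 35.034.
T = 100·t = 3503 K → 3500 K to the nearest 50 K.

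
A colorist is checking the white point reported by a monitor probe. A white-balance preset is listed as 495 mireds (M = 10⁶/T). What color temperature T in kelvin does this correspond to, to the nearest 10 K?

T = 10⁶ / 495 = 2020.20 K → 2020 K.

2020 K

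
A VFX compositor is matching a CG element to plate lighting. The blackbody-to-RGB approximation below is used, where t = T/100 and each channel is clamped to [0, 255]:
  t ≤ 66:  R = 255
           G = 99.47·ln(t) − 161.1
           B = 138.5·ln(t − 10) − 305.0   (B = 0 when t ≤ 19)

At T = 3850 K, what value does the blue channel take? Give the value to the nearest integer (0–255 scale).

t = 3850/100 = 38.5; the t ≤ 66 branch applies.
B = 138.5·ln(38.5 − 10) − 305.0 = 138.5·ln 28.5 − 305.0 = 138.5·3.3499 − 305.0 = 158.962.
Rounded: 159.

159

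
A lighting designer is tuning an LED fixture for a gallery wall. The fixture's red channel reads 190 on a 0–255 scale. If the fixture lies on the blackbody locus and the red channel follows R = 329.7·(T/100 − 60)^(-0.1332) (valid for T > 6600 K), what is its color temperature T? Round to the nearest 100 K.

(t − 60)^(-0.1332) = 190/329.7 = 0.57628.
t − 60 = 0.57628^(1/-0.1332) = 0.57628^(-7.508) = 62.667, so t = 122.667.
T = 100·t = 12267 K → 12300 K to the nearest 100 K.

12300 K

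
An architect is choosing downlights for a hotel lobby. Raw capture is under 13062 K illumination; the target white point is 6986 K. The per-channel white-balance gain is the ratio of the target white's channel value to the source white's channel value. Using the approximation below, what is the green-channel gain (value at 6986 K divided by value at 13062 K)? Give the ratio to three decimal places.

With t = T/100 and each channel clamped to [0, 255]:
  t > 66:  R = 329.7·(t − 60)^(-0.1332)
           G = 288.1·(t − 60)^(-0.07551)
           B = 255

1.160

At 13062 K (t = 130.62):
  G = 288.1·(130.62 − 60)^(-0.07551) = 288.1·70.62^(-0.07551) = 288.1·0.72508 = 208.896.
At 6986 K (t = 69.86):
  G = 288.1·(69.86 − 60)^(-0.07551) = 288.1·9.86^(-0.07551) = 288.1·0.84130 = 242.379.
Gain = 242.379 / 208.896 = 1.1603 → 1.160.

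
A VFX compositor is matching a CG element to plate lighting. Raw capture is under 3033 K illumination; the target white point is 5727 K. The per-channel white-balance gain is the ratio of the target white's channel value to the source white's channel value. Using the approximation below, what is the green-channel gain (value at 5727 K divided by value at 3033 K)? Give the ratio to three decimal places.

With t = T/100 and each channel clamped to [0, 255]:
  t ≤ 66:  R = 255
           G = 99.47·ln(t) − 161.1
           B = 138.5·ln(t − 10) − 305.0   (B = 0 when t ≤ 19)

At 3033 K (t = 30.33):
  G = 99.47·ln 30.33 − 161.1 = 99.47·3.4121 − 161.1 = 178.305.
At 5727 K (t = 57.27):
  G = 99.47·ln 57.27 − 161.1 = 99.47·4.0478 − 161.1 = 241.532.
Gain = 241.532 / 178.305 = 1.3546 → 1.355.

1.355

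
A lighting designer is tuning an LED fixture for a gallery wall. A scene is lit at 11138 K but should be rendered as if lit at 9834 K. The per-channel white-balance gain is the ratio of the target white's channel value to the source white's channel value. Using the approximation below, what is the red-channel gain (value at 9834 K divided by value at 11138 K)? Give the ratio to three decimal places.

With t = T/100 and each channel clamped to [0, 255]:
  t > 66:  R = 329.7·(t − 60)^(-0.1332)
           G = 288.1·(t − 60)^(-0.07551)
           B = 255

1.040

At 11138 K (t = 111.38):
  R = 329.7·(111.38 − 60)^(-0.1332) = 329.7·51.38^(-0.1332) = 329.7·0.59173 = 195.093.
At 9834 K (t = 98.34):
  R = 329.7·(98.34 − 60)^(-0.1332) = 329.7·38.34^(-0.1332) = 329.7·0.61526 = 202.851.
Gain = 202.851 / 195.093 = 1.0398 → 1.040.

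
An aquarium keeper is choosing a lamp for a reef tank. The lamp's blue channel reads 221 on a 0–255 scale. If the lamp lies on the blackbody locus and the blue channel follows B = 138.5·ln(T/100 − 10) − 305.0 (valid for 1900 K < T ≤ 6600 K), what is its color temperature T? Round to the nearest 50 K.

5450 K

ln(t − 10) = (221 + 305.0) / 138.5 = 3.7978.
t − 10 = e^3.7978 = 44.604, so t = 54.604.
T = 100·t = 5460 K → 5450 K to the nearest 50 K.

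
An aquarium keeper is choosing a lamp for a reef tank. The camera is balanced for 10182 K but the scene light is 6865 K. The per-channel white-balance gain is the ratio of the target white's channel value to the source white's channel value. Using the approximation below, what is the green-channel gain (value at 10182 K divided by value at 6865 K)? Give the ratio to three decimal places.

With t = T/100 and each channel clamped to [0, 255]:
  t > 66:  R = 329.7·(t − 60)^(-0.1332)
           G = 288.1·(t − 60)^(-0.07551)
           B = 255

0.888

At 6865 K (t = 68.65):
  G = 288.1·(68.65 − 60)^(-0.07551) = 288.1·8.65^(-0.07551) = 288.1·0.84966 = 244.787.
At 10182 K (t = 101.82):
  G = 288.1·(101.82 − 60)^(-0.07551) = 288.1·41.82^(-0.07551) = 288.1·0.75434 = 217.326.
Gain = 217.326 / 244.787 = 0.8878 → 0.888.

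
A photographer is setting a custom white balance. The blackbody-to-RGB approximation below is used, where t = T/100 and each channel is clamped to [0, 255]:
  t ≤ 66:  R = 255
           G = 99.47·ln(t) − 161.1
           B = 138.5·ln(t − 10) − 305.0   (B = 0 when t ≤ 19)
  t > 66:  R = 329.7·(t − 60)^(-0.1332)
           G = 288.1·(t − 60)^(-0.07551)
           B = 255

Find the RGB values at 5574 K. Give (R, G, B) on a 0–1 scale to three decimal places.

t = 5574/100 = 55.74; the t ≤ 66 branch applies.
R = 255 by definition for t ≤ 66.
G = 99.47·ln 55.74 − 161.1 = 99.47·4.0207 − 161.1 = 238.839.
B = 138.5·ln(55.74 − 10) − 305.0 = 138.5·ln 45.74 − 305.0 = 138.5·3.8230 − 305.0 = 224.482.
Dividing each by 255: (1.0000, 0.9366, 0.8803) → (1.000, 0.937, 0.880).

(1.000, 0.937, 0.880)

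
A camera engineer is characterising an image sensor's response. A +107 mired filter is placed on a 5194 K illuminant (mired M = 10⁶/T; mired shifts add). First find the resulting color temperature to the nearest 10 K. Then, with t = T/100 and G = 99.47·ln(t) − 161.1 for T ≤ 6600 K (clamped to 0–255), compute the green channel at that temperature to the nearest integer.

188

M_in = 10⁶/5194 = 192.53; M_out = 192.53 + (+107) = 299.53.
T_out = 10⁶/299.53 = 3338.6 K → 3340 K; t = 33.4.
G = 99.47·ln 33.4 − 161.1 = 99.47·3.5086 − 161.1 = 187.896.
Rounded: 188.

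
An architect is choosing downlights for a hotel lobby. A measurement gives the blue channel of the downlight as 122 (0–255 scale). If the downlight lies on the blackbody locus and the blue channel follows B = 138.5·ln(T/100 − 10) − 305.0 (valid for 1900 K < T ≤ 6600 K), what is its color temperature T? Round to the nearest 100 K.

3200 K

ln(t − 10) = (122 + 305.0) / 138.5 = 3.0830.
t − 10 = e^3.0830 = 21.824, so t = 31.824.
T = 100·t = 3182 K → 3200 K to the nearest 100 K.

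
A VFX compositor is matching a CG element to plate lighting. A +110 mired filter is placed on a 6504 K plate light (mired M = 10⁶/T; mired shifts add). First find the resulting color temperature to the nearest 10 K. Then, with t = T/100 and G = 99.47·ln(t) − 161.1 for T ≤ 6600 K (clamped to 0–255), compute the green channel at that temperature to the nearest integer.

M_in = 10⁶/6504 = 153.75; M_out = 153.75 + (+110) = 263.75.
T_out = 10⁶/263.75 = 3791.4 K → 3790 K; t = 37.9.
G = 99.47·ln 37.9 − 161.1 = 99.47·3.6350 − 161.1 = 200.469.
Rounded: 200.

200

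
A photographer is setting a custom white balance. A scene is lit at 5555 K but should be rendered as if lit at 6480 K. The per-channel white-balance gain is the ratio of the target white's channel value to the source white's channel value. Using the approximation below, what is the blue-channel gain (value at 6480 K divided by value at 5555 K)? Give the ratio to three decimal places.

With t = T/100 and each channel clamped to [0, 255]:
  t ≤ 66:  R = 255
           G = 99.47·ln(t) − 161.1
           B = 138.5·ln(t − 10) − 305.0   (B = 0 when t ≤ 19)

At 5555 K (t = 55.55):
  B = 138.5·ln(55.55 − 10) − 305.0 = 138.5·ln 45.55 − 305.0 = 138.5·3.8188 − 305.0 = 223.905.
At 6480 K (t = 64.8):
  B = 138.5·ln(64.8 − 10) − 305.0 = 138.5·ln 54.8 − 305.0 = 138.5·4.0037 − 305.0 = 249.511.
Gain = 249.511 / 223.905 = 1.1144 → 1.114.

1.114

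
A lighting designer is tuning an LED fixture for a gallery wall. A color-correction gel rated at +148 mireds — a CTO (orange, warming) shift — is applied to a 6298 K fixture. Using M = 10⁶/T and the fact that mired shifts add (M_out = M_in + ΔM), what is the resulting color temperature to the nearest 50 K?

3250 K

M_in = 10⁶/6298 = 158.78 mireds.
M_out = 158.78 + (+148) = 306.78 mireds.
T_out = 10⁶/306.78 = 3259.7 K → 3250 K.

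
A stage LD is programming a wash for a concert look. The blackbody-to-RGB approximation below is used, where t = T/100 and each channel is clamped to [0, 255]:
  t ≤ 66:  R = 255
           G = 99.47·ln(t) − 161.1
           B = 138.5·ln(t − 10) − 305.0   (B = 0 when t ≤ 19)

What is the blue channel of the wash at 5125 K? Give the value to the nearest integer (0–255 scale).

210

t = 5125/100 = 51.25; the t ≤ 66 branch applies.
B = 138.5·ln(51.25 − 10) − 305.0 = 138.5·ln 41.25 − 305.0 = 138.5·3.7197 − 305.0 = 210.172.
Rounded: 210.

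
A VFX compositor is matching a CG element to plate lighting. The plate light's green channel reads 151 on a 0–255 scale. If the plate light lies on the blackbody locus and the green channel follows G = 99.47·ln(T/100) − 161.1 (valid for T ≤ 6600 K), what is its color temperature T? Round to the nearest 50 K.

ln t = (151 + 161.1) / 99.47 = 3.1376.
t = e^3.1376 = 23.049.
T = 100·t = 2305 K → 2300 K to the nearest 50 K.

2300 K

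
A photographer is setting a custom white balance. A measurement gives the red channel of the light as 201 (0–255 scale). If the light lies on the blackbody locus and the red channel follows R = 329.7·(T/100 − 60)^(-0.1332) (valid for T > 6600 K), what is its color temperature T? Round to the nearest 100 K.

(t − 60)^(-0.1332) = 201/329.7 = 0.60965.
t − 60 = 0.60965^(1/-0.1332) = 0.60965^(-7.508) = 41.071, so t = 101.071.
T = 100·t = 10107 K → 10100 K to the nearest 100 K.

10100 K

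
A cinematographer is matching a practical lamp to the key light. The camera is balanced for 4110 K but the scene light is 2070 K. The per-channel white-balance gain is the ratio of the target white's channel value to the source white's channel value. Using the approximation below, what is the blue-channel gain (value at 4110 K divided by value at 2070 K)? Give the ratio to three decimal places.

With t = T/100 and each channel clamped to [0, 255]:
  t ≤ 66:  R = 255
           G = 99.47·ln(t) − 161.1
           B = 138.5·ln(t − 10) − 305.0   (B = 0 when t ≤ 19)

At 2070 K (t = 20.7):
  B = 138.5·ln(20.7 − 10) − 305.0 = 138.5·ln 10.7 − 305.0 = 138.5·2.3702 − 305.0 = 23.279.
At 4110 K (t = 41.1):
  B = 138.5·ln(41.1 − 10) − 305.0 = 138.5·ln 31.1 − 305.0 = 138.5·3.4372 − 305.0 = 171.053.
Gain = 171.053 / 23.279 = 7.3480 → 7.348.

7.348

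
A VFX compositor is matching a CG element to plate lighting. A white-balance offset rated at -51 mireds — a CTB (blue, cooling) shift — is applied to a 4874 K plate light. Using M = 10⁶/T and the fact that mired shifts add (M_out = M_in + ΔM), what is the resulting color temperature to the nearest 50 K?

M_in = 10⁶/4874 = 205.17 mireds.
M_out = 205.17 + (-51) = 154.17 mireds.
T_out = 10⁶/154.17 = 6486.3 K → 6500 K.

6500 K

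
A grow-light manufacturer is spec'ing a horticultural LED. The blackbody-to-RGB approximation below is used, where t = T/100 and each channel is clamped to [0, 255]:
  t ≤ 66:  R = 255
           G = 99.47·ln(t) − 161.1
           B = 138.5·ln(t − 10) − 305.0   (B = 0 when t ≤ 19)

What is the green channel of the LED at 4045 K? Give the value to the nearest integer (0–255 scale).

t = 4045/100 = 40.45; the t ≤ 66 branch applies.
G = 99.47·ln 40.45 − 161.1 = 99.47·3.7001 − 161.1 = 206.946.
Rounded: 207.

207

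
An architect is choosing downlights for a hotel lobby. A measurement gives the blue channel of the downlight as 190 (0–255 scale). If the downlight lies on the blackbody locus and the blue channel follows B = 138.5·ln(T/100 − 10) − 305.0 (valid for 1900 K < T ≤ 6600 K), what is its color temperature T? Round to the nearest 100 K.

ln(t − 10) = (190 + 305.0) / 138.5 = 3.5740.
t − 10 = e^3.5740 = 35.659, so t = 45.659.
T = 100·t = 4566 K → 4600 K to the nearest 100 K.

4600 K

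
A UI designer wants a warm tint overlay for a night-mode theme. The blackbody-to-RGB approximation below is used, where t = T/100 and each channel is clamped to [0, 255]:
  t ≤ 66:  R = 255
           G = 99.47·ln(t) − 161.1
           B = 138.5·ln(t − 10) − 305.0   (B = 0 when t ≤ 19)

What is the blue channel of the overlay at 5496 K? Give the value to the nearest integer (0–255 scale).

222

t = 5496/100 = 54.96; the t ≤ 66 branch applies.
B = 138.5·ln(54.96 − 10) − 305.0 = 138.5·ln 44.96 − 305.0 = 138.5·3.8058 − 305.0 = 222.100.
Rounded: 222.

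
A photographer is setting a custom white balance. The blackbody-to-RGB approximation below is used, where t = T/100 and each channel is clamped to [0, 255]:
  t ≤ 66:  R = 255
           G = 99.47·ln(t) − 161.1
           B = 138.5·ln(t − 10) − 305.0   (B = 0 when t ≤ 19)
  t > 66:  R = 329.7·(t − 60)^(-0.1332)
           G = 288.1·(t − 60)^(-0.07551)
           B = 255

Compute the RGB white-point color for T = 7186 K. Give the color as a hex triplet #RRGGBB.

#EDEFFF

t = 7186/100 = 71.86; the t > 66 branch applies.
R = 329.7·(71.86 − 60)^(-0.1332) = 329.7·11.86^(-0.1332) = 329.7·0.71934 = 237.165.
G = 288.1·(71.86 − 60)^(-0.07551) = 288.1·11.86^(-0.07551) = 288.1·0.82965 = 239.023.
B = 255 by definition for t > 66.
Rounded: (237, 239, 255).
In hex: #EDEFFF.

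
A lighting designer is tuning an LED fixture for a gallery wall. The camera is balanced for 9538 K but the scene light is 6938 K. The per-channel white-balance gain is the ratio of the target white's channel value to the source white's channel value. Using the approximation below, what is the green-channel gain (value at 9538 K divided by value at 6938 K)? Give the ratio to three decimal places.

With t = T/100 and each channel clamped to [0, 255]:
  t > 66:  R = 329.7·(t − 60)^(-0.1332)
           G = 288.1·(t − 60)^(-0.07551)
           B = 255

At 6938 K (t = 69.38):
  G = 288.1·(69.38 − 60)^(-0.07551) = 288.1·9.38^(-0.07551) = 288.1·0.84448 = 243.294.
At 9538 K (t = 95.38):
  G = 288.1·(95.38 − 60)^(-0.07551) = 288.1·35.38^(-0.07551) = 288.1·0.76393 = 220.088.
Gain = 220.088 / 243.294 = 0.9046 → 0.905.

0.905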